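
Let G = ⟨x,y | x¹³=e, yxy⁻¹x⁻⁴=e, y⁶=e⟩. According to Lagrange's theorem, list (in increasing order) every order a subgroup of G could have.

|G| = 78 = 2 · 3 · 13. By Lagrange's theorem the order of any subgroup divides 78; the divisors of 78 are 1, 2, 3, 6, 13, 26, 39, 78.

Answer: 1, 2, 3, 6, 13, 26, 39, 78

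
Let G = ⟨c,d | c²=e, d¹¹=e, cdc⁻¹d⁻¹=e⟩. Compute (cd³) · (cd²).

Compute (cd³) · (cd²) by multiplying left to right and reducing via the relations at each step:
  (cd³) · c = d³
  (d³) · d² = d⁵

Answer: d⁵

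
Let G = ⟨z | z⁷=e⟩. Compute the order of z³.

Compute successive powers until reaching e:
  (z³)¹ = z³, (z³)² = z⁶, (z³)³ = z², (z³)⁴ = z⁵, (z³)⁵ = z, (z³)⁶ = z⁴, (z³)⁷ = e.
The smallest positive k with (z³)ᵏ = e is 7.

Answer: 7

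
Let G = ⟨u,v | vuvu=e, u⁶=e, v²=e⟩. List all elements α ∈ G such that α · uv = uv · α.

⟨uv⟩ ⊆ C_G(uv) since powers of uv commute with uv; so |C_G(uv)| ≥ |⟨uv⟩| = 2.
By orbit–stabilizer, |C_G(uv)| = |G| / |conj. class of uv| = 12 / 3 = 4.
The 4 elements commuting with uv are {e, u³, uv, u⁴v}.

Answer: {e, u³, uv, u⁴v}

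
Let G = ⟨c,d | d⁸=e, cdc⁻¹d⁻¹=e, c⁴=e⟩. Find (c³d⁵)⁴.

Compute successive powers of (c³d⁵), reducing at each step:
  (c³d⁵)²: (c³d⁵) · c³ = c²d⁵;   (c²d⁵) · d⁵ = c²d²
  (c³d⁵)³: (c²d²) · c³ = cd²;   (cd²) · d⁵ = cd⁷
  (c³d⁵)⁴: (cd⁷) · c³ = d⁷;   (d⁷) · d⁵ = d⁴

Answer: d⁴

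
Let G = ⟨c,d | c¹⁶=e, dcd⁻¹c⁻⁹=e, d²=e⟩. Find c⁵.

Compute successive powers of c, reducing at each step:
  c²: c · c = c²
  c³: (c²) · c = c³
  c⁴: (c³) · c = c⁴
  c⁵: (c⁴) · c = c⁵

Answer: c⁵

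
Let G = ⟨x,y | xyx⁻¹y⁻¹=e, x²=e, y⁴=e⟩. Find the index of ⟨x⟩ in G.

First find ord(x) by computing successive powers:
  x¹ = x, x² = e.
So |⟨x⟩| = ord(x) = 2. With |G| = 8, by Lagrange [G : ⟨x⟩] = 8/2 = 4.

Answer: 4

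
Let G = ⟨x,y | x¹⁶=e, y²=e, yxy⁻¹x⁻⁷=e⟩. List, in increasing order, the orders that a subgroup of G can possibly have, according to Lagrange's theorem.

|G| = 32 = 2⁵. By Lagrange's theorem the order of any subgroup divides 32; the divisors of 32 are 1, 2, 4, 8, 16, 32.

Answer: 1, 2, 4, 8, 16, 32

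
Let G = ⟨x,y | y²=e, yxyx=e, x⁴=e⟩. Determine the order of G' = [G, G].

G' = [G, G] is generated by all commutators. The generator-pair commutators are: [x, y] = x².
The subgroup they normally generate is {e, x²}, of order 2.
Check: |G/G'| = 8/2 = 4 is the order of the abelianisation.

Answer: 2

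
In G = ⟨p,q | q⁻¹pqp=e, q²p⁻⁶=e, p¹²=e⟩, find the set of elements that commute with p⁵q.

⟨p⁵q⟩ ⊆ C_G(p⁵q) since powers of p⁵q commute with p⁵q; so |C_G(p⁵q)| ≥ |⟨p⁵q⟩| = 4.
By orbit–stabilizer, |C_G(p⁵q)| = |G| / |conj. class of p⁵q| = 24 / 6 = 4.
The 4 elements commuting with p⁵q are {e, p⁶, p⁵q, p⁵q⁻¹}.

Answer: {e, p⁶, p⁵q, p⁵q⁻¹}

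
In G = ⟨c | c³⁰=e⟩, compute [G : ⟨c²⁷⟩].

First find ord(c²⁷) by computing successive powers:
  (c²⁷)¹ = c²⁷, (c²⁷)² = c²⁴, (c²⁷)³ = c²¹, (c²⁷)⁴ = c¹⁸, (c²⁷)⁵ = c¹⁵, (c²⁷)⁶ = c¹², (c²⁷)⁷ = c⁹, (c²⁷)⁸ = c⁶, (c²⁷)⁹ = c³, (c²⁷)¹⁰ = e.
So |⟨c²⁷⟩| = ord(c²⁷) = 10. With |G| = 30, by Lagrange [G : ⟨c²⁷⟩] = 30/10 = 3.

Answer: 3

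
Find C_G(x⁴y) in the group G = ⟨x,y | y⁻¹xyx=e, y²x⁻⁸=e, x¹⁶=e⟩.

⟨x⁴y⟩ ⊆ C_G(x⁴y) since powers of x⁴y commute with x⁴y; so |C_G(x⁴y)| ≥ |⟨x⁴y⟩| = 4.
By orbit–stabilizer, |C_G(x⁴y)| = |G| / |conj. class of x⁴y| = 32 / 8 = 4.
The 4 elements commuting with x⁴y are {e, x⁸, x⁴y, x⁴y⁻¹}.

Answer: {e, x⁸, x⁴y, x⁴y⁻¹}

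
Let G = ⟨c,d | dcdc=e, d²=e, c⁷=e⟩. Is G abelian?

c·d = cd but d·c = c⁶d, so c·d ≠ d·c and G is not abelian.

Answer: No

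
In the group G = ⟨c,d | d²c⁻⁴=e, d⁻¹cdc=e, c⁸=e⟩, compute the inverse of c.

The order of c is 8 (smallest k with cᵏ = e), so c⁻¹ = c⁷ = c⁷.
Check: c · (c⁷) → c · c⁷ = e, giving e as required.

Answer: c⁷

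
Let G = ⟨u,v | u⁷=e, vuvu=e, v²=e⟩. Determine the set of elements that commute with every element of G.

An element z ∈ Z(G) iff z commutes with every generator.
For example e is central: e·u = u = u·e; e·v = v = v·e.
Whereas u ∉ Z(G) since u·v = uv ≠ u⁶v = v·u.
Checking each of the 14 elements this way gives Z(G) = {e}, of order 1.

Answer: {e}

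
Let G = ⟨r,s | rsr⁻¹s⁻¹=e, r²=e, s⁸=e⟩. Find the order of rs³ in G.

Compute successive powers until reaching e:
  (rs³)¹ = rs³, (rs³)² = s⁶, (rs³)³ = rs, (rs³)⁴ = s⁴, (rs³)⁵ = rs⁷, (rs³)⁶ = s², (rs³)⁷ = rs⁵, (rs³)⁸ = e.
The smallest positive k with (rs³)ᵏ = e is 8.

Answer: 8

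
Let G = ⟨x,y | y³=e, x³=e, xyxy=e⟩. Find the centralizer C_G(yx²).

⟨yx²⟩ ⊆ C_G(yx²) since powers of yx² commute with yx²; so |C_G(yx²)| ≥ |⟨yx²⟩| = 3.
By orbit–stabilizer, |C_G(yx²)| = |G| / |conj. class of yx²| = 12 / 4 = 3.
The 3 elements commuting with yx² are {e, xy², yx²}.

Answer: {e, xy², yx²}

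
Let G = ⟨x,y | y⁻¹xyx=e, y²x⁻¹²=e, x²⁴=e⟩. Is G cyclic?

Every cyclic group is abelian. But x·y = xy while y·x = x¹¹y⁻¹, so x·y ≠ y·x and G is not abelian. Hence G is not cyclic.

Answer: No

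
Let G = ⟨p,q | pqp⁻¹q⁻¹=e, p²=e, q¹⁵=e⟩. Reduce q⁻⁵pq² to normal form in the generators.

Multiply left to right, reducing at each step:
  (q¹⁰) · p = pq¹⁰
  (pq¹⁰) · q² = pq¹²

Answer: pq¹²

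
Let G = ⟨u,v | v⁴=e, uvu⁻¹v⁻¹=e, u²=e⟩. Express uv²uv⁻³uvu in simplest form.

Multiply left to right, reducing at each step:
  u · v² = uv²
  (uv²) · u = v²
  (v²) · v⁻³ = v³
  (v³) · u = uv³
  (uv³) · v = u
  u · u = e

Answer: e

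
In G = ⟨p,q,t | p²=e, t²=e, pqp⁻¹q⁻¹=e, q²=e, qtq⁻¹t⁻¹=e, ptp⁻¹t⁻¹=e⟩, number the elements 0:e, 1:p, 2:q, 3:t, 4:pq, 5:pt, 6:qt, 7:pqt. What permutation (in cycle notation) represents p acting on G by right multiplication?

(0 1)(2 4)(3 5)(6 7)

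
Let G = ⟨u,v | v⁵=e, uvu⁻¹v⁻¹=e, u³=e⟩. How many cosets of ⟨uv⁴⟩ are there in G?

First find ord(uv⁴) by computing successive powers:
  (uv⁴)¹ = uv⁴, (uv⁴)² = u²v³, (uv⁴)³ = v², (uv⁴)⁴ = uv, (uv⁴)⁵ = u², (uv⁴)⁶ = v⁴, (uv⁴)⁷ = uv³, (uv⁴)⁸ = u²v², (uv⁴)⁹ = v, (uv⁴)¹⁰ = u, (uv⁴)¹¹ = u²v⁴, (uv⁴)¹² = v³, (uv⁴)¹³ = uv², (uv⁴)¹⁴ = u²v, (uv⁴)¹⁵ = e.
So |⟨uv⁴⟩| = ord(uv⁴) = 15. With |G| = 15, by Lagrange [G : ⟨uv⁴⟩] = 15/15 = 1.

Answer: 1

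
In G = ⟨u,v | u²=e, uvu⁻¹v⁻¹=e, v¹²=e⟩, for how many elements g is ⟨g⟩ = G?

⟨g⟩ = G would require ord(g) = |G| = 24, but the maximum element order in G is 12 < 24. So G is not cyclic and no single element generates it: the count is 0.

Answer: 0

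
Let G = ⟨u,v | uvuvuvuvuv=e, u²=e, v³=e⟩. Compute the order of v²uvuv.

Compute successive powers until reaching e:
  (v²uvuv)¹ = v²uvuv, (v²uvuv)² = v²uv²uv, (v²uvuv)³ = e.
The smallest positive k with (v²uvuv)ᵏ = e is 3.

Answer: 3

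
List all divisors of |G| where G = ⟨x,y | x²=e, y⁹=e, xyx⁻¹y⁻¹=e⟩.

|G| = 18 = 2 · 3². By Lagrange's theorem the order of any subgroup divides 18; the divisors of 18 are 1, 2, 3, 6, 9, 18.

Answer: 1, 2, 3, 6, 9, 18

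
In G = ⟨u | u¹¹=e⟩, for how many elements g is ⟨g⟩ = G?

G is cyclic of order 11. An element generates G iff its order is 11, and a cyclic group of order 11 has exactly φ(11) = 10 such elements.

Answer: 10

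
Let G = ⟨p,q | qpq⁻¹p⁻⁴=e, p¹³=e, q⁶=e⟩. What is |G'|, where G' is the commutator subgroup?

G' = [G, G] is generated by all commutators. The generator-pair commutators are: [p, q] = p¹⁰.
The subgroup they normally generate is {e, p, p², p³, p⁴, p⁵, p⁶, p⁷, p⁸, p⁹, p¹⁰, p¹¹, p¹²}, of order 13.
Check: |G/G'| = 78/13 = 6 is the order of the abelianisation.

Answer: 13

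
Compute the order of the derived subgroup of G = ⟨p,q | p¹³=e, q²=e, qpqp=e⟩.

G' = [G, G] is generated by all commutators. The generator-pair commutators are: [p, q] = p².
The subgroup they normally generate is {e, p, p², p³, p⁴, p⁵, p⁶, p⁷, p⁸, p⁹, p¹⁰, p¹¹, p¹²}, of order 13.
Check: |G/G'| = 26/13 = 2 is the order of the abelianisation.

Answer: 13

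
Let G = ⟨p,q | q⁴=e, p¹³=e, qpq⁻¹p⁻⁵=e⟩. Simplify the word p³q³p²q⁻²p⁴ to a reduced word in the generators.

Multiply left to right, reducing at each step:
  (p³) · q³ = p³q³
  (p³q³) · p² = p⁶q³
  (p⁶q³) · q⁻² = p⁶q
  (p⁶q) · p⁴ = q

Answer: q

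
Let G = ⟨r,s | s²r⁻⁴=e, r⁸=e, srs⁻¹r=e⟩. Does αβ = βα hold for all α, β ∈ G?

r·s = rs but s·r = r³s⁻¹, so r·s ≠ s·r and G is not abelian.

Answer: No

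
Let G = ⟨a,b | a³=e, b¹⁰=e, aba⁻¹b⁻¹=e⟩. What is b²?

Compute successive powers of b, reducing at each step:
  b²: b · b = b²

Answer: b²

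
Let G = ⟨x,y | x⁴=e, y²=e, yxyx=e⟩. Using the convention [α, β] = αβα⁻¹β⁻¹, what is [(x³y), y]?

[(x³y), y] = (x³y)·y·(x³y)⁻¹·y⁻¹.
  (x³y) · y = x³
  (x³) · (x³y) = x²y
  (x²y) · y = x²

Answer: x²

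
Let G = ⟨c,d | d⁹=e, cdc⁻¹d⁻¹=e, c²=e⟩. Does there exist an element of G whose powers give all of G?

|G| = 18. The element cd has order 18 (its powers give 18 distinct elements), so ⟨cd⟩ = G and G is cyclic.

Answer: Yes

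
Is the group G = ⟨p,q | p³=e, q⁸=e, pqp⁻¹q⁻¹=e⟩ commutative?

Each pair of generators commutes: p·q = pq = q·p. Since the generators pairwise commute, every element of G commutes with every other, so G is abelian.

Answer: Yes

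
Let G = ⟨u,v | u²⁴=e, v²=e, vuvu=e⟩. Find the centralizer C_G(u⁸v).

⟨u⁸v⟩ ⊆ C_G(u⁸v) since powers of u⁸v commute with u⁸v; so |C_G(u⁸v)| ≥ |⟨u⁸v⟩| = 2.
By orbit–stabilizer, |C_G(u⁸v)| = |G| / |conj. class of u⁸v| = 48 / 12 = 4.
The 4 elements commuting with u⁸v are {e, u¹², u⁸v, u²⁰v}.

Answer: {e, u¹², u⁸v, u²⁰v}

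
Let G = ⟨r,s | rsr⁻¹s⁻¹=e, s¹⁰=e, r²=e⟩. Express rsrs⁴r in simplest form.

Multiply left to right, reducing at each step:
  r · s = rs
  (rs) · r = s
  s · s⁴ = s⁵
  (s⁵) · r = rs⁵

Answer: rs⁵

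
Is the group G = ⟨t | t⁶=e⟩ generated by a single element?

|G| = 6. The element t has order 6 (its powers give 6 distinct elements), so ⟨t⟩ = G and G is cyclic.

Answer: Yes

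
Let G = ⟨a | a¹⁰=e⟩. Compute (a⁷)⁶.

Compute successive powers of (a⁷), reducing at each step:
  (a⁷)²: (a⁷) · a⁷ = a⁴
  (a⁷)³: (a⁴) · a⁷ = a
  (a⁷)⁴: a · a⁷ = a⁸
  (a⁷)⁵: (a⁸) · a⁷ = a⁵
  (a⁷)⁶: (a⁵) · a⁷ = a²

Answer: a²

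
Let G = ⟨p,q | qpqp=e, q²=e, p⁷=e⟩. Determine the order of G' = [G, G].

G' = [G, G] is generated by all commutators. The generator-pair commutators are: [p, q] = p².
The subgroup they normally generate is {e, p, p², p³, p⁴, p⁵, p⁶}, of order 7.
Check: |G/G'| = 14/7 = 2 is the order of the abelianisation.

Answer: 7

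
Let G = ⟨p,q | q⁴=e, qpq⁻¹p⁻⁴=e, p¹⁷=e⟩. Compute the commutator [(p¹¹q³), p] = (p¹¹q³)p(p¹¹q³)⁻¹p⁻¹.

[(p¹¹q³), p] = (p¹¹q³)·p·(p¹¹q³)⁻¹·p⁻¹.
  (p¹¹q³) · p = p⁷q³
  (p⁷q³) · (p⁷q) = p¹³
  (p¹³) · (p¹⁶) = p¹²

Answer: p¹²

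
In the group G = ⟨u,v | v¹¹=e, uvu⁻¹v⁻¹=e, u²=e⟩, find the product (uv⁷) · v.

Compute (uv⁷) · v by multiplying left to right and reducing via the relations at each step:
  (uv⁷) · v = uv⁸

Answer: uv⁸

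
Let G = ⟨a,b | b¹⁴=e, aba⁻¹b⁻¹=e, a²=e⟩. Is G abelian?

Each pair of generators commutes: a·b = ab = b·a. Since the generators pairwise commute, every element of G commutes with every other, so G is abelian.

Answer: Yes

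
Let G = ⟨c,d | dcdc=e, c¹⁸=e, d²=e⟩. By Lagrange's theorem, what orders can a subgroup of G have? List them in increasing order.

|G| = 36 = 2² · 3². By Lagrange's theorem the order of any subgroup divides 36; the divisors of 36 are 1, 2, 3, 4, 6, 9, 12, 18, 36.

Answer: 1, 2, 3, 4, 6, 9, 12, 18, 36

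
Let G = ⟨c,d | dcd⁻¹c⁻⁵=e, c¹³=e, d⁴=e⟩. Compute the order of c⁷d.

Compute successive powers until reaching e:
  (c⁷d)¹ = c⁷d, (c⁷d)² = c³d², (c⁷d)³ = c⁹d³, (c⁷d)⁴ = e.
The smallest positive k with (c⁷d)ᵏ = e is 4.

Answer: 4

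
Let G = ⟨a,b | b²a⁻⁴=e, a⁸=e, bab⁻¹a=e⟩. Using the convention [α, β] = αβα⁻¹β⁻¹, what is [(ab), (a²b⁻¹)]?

[(ab), (a²b⁻¹)] = (ab)·(a²b⁻¹)·(ab)⁻¹·(a²b⁻¹)⁻¹.
  (ab) · (a²b⁻¹) = a⁷
  (a⁷) · (ab⁻¹) = b⁻¹
  (b⁻¹) · (a²b) = a⁶

Answer: a⁶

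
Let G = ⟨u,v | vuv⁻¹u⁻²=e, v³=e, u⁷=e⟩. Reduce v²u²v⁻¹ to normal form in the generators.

Multiply left to right, reducing at each step:
  (v²) · u² = uv²
  (uv²) · v⁻¹ = uv

Answer: uv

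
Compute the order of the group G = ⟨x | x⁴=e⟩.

G is generated by a single element, so G is cyclic. The relator gives x⁴ = e and no smaller power is forced to be e, so the 4 powers {e, x, x², x³} are distinct. Hence |G| = 4.

Answer: 4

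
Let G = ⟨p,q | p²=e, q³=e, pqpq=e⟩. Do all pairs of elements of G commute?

p·q = pq but q·p = pq², so p·q ≠ q·p and G is not abelian.

Answer: No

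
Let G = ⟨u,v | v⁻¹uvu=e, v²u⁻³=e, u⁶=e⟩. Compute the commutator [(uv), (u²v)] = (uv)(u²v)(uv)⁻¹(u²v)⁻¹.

[(uv), (u²v)] = (uv)·(u²v)·(uv)⁻¹·(u²v)⁻¹.
  (uv) · (u²v) = u²
  (u²) · (uv⁻¹) = v
  v · (u²v⁻¹) = u⁴

Answer: u⁴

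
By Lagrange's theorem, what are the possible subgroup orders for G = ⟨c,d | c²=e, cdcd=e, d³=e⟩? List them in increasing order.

|G| = 6 = 2 · 3. By Lagrange's theorem the order of any subgroup divides 6; the divisors of 6 are 1, 2, 3, 6.

Answer: 1, 2, 3, 6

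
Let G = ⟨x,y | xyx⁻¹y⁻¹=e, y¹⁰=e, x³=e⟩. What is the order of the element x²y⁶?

Compute successive powers until reaching e:
  (x²y⁶)¹ = x²y⁶, (x²y⁶)² = xy², (x²y⁶)³ = y⁸, (x²y⁶)⁴ = x²y⁴, (x²y⁶)⁵ = x, (x²y⁶)⁶ = y⁶, (x²y⁶)⁷ = x²y², (x²y⁶)⁸ = xy⁸, (x²y⁶)⁹ = y⁴, (x²y⁶)¹⁰ = x², (x²y⁶)¹¹ = xy⁶, (x²y⁶)¹² = y², (x²y⁶)¹³ = x²y⁸, (x²y⁶)¹⁴ = xy⁴, (x²y⁶)¹⁵ = e.
The smallest positive k with (x²y⁶)ᵏ = e is 15.

Answer: 15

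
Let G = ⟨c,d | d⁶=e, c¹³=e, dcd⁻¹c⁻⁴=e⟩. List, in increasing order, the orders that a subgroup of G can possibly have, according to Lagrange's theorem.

|G| = 78 = 2 · 3 · 13. By Lagrange's theorem the order of any subgroup divides 78; the divisors of 78 are 1, 2, 3, 6, 13, 26, 39, 78.

Answer: 1, 2, 3, 6, 13, 26, 39, 78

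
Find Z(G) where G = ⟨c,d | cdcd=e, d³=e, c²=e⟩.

An element z ∈ Z(G) iff z commutes with every generator.
For example e is central: e·c = c = c·e; e·d = d = d·e.
Whereas c ∉ Z(G) since c·d = cd ≠ cd² = d·c.
Checking each of the 6 elements this way gives Z(G) = {e}, of order 1.

Answer: {e}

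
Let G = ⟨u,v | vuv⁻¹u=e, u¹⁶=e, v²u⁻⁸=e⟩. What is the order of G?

Enumerate words in the generators, reducing via the relations: the distinct elements are
  {e, u, v, uv, u², u³, u⁴, u⁵, u⁶, u⁷, u⁸, u⁹, u²v, u³v, u¹², u¹³, u¹¹, u¹⁰, u¹⁴, u¹⁵, u⁴v, u⁵v, u⁶v, u⁷v, v⁻¹, uv⁻¹, u²v⁻¹, u³v⁻¹, u⁴v⁻¹, u⁵v⁻¹, u⁶v⁻¹, u⁷v⁻¹}.
No further products give new elements, so |G| = 32.

Answer: 32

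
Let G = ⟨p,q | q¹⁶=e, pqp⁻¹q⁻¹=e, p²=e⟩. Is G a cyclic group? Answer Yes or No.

|G| = 32, but the maximum element order in G is 16 < 32. No single element generates all of G, so G is not cyclic.

Answer: No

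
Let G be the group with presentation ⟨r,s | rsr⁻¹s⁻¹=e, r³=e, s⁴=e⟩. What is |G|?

Enumerate words in the generators, reducing via the relations: the distinct elements are
  {e, r, s, rs, r², s², s³, rs², rs³, r²s, r²s², r²s³}.
No further products give new elements, so |G| = 12.

Answer: 12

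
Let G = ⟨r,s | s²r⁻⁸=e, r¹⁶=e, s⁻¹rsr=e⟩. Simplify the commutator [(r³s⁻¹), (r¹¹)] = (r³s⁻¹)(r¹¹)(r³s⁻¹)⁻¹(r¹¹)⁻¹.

[(r³s⁻¹), (r¹¹)] = (r³s⁻¹)·(r¹¹)·(r³s⁻¹)⁻¹·(r¹¹)⁻¹.
  (r³s⁻¹) · (r¹¹) = s
  s · (r³s) = r⁵
  (r⁵) · (r⁵) = r¹⁰

Answer: r¹⁰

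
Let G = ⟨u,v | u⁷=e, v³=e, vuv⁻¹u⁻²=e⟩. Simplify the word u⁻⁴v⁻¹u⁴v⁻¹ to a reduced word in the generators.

Multiply left to right, reducing at each step:
  (u³) · v⁻¹ = u³v²
  (u³v²) · u⁴ = u⁵v²
  (u⁵v²) · v⁻¹ = u⁵v

Answer: u⁵v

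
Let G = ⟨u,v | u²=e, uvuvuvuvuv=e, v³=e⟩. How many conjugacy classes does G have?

The conjugacy classes (representative and size) are:
  [e] (size 1), [uvuv²uvuv²u] (size 15), [vuvuv²u] (size 20), [uv²uv²u] (size 12), [v²uvuv²] (size 12).
Class equation: 1 + 15 + 20 + 12 + 12 = 60 = |G|. So G has 5 conjugacy classes.

Answer: 5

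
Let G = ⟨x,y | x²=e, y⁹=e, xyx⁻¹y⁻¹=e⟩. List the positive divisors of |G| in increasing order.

|G| = 18 = 2 · 3². By Lagrange's theorem the order of any subgroup divides 18; the divisors of 18 are 1, 2, 3, 6, 9, 18.

Answer: 1, 2, 3, 6, 9, 18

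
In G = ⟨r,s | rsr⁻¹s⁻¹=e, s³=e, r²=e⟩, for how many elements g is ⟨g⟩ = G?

G is cyclic of order 6. An element generates G iff its order is 6, and a cyclic group of order 6 has exactly φ(6) = 2 such elements.

Answer: 2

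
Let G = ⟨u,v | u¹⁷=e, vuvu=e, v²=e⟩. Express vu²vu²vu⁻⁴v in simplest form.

Multiply left to right, reducing at each step:
  v · u² = u¹⁵v
  (u¹⁵v) · v = u¹⁵
  (u¹⁵) · u² = e
  e · v = v
  v · u⁻⁴ = u⁴v
  (u⁴v) · v = u⁴

Answer: u⁴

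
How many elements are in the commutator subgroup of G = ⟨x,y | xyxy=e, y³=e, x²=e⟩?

G' = [G, G] is generated by all commutators. The generator-pair commutators are: [x, y] = y.
The subgroup they normally generate is {e, y, y²}, of order 3.
Check: |G/G'| = 6/3 = 2 is the order of the abelianisation.

Answer: 3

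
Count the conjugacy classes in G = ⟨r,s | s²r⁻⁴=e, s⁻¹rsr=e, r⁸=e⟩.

The conjugacy classes (representative and size) are:
  [e] (size 1), [r⁷] (size 2), [r⁶] (size 2), [r³] (size 2), [r⁴] (size 1), [r²s⁻¹] (size 4), [r³s⁻¹] (size 4).
Class equation: 1 + 2 + 2 + 2 + 1 + 4 + 4 = 16 = |G|. So G has 7 conjugacy classes.

Answer: 7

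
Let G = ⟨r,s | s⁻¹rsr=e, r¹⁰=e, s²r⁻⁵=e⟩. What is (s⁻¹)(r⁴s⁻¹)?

Compute (s⁻¹) · (r⁴s⁻¹) by multiplying left to right and reducing via the relations at each step:
  (s⁻¹) · r⁴ = rs
  (rs) · s⁻¹ = r

Answer: r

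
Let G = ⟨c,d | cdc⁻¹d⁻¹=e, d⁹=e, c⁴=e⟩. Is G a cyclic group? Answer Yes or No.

|G| = 36. The element cd has order 36 (its powers give 36 distinct elements), so ⟨cd⟩ = G and G is cyclic.

Answer: Yes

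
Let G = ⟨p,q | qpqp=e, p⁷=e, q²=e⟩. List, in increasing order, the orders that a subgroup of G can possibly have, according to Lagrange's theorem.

|G| = 14 = 2 · 7. By Lagrange's theorem the order of any subgroup divides 14; the divisors of 14 are 1, 2, 7, 14.

Answer: 1, 2, 7, 14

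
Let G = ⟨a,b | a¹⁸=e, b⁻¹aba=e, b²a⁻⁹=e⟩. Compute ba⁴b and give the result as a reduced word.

Multiply left to right, reducing at each step:
  b · a⁴ = a⁵b⁻¹
  (a⁵b⁻¹) · b = a⁵

Answer: a⁵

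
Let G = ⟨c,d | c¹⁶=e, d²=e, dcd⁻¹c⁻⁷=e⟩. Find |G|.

Enumerate words in the generators, reducing via the relations: the distinct elements are
  {c, d, e, cd, c², c³, c⁴, c⁵, c⁶, c⁷, c⁸, c⁹, c²d, c³d, c¹², c¹³, c¹¹, c¹⁰, c¹⁴, c¹⁵, c⁴d, c⁵d, c⁶d, c⁷d, c⁸d, c⁹d, c¹²d, c¹³d, c¹¹d, c¹⁰d, c¹⁴d, c¹⁵d}.
No further products give new elements, so |G| = 32.

Answer: 32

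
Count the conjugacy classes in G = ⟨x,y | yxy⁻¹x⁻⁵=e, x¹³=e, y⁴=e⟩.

The conjugacy classes (representative and size) are:
  [e] (size 1), [x] (size 4), [x²] (size 4), [x⁹] (size 4), [x¹²y] (size 13), [x⁴y²] (size 13), [x¹²y³] (size 13).
Class equation: 1 + 4 + 4 + 4 + 13 + 13 + 13 = 52 = |G|. So G has 7 conjugacy classes.

Answer: 7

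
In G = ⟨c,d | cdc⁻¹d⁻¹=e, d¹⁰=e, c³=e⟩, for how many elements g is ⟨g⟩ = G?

G is cyclic of order 30. An element generates G iff its order is 30, and a cyclic group of order 30 has exactly φ(30) = 8 such elements.

Answer: 8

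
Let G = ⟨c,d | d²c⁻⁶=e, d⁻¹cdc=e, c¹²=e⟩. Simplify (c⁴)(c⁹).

Compute (c⁴) · (c⁹) by multiplying left to right and reducing via the relations at each step:
  (c⁴) · c⁹ = c

Answer: c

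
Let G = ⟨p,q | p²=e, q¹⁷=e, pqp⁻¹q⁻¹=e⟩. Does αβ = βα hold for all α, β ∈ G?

Each pair of generators commutes: p·q = pq = q·p. Since the generators pairwise commute, every element of G commutes with every other, so G is abelian.

Answer: Yes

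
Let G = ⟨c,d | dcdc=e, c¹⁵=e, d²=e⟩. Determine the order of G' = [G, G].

G' = [G, G] is generated by all commutators. The generator-pair commutators are: [c, d] = c².
The subgroup they normally generate is {e, c, c², c³, c⁴, c⁵, c⁶, c⁷, c⁸, c⁹, c¹⁰, c¹¹, c¹², c¹³, c¹⁴}, of order 15.
Check: |G/G'| = 30/15 = 2 is the order of the abelianisation.

Answer: 15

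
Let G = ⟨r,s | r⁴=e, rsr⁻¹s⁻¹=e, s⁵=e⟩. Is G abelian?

Each pair of generators commutes: r·s = rs = s·r. Since the generators pairwise commute, every element of G commutes with every other, so G is abelian.

Answer: Yes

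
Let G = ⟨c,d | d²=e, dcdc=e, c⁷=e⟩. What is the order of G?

Enumerate words in the generators, reducing via the relations: the distinct elements are
  {c, d, e, cd, c², c³, c⁴, c⁵, c⁶, c²d, c³d, c⁴d, c⁵d, c⁶d}.
No further products give new elements, so |G| = 14.

Answer: 14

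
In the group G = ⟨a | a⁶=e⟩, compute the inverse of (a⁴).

The order of (a⁴) is 3 (smallest k with (a⁴)ᵏ = e), so (a⁴)⁻¹ = (a⁴)² = a².
Check: (a⁴) · (a²) → (a⁴) · a² = e, giving e as required.

Answer: a²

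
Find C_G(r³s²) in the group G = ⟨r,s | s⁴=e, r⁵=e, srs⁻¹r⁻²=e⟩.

⟨r³s²⟩ ⊆ C_G(r³s²) since powers of r³s² commute with r³s²; so |C_G(r³s²)| ≥ |⟨r³s²⟩| = 2.
By orbit–stabilizer, |C_G(r³s²)| = |G| / |conj. class of r³s²| = 20 / 5 = 4.
The 4 elements commuting with r³s² are {e, rs, r²s³, r³s²}.

Answer: {e, rs, r²s³, r³s²}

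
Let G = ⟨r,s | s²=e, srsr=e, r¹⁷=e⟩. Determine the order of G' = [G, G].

G' = [G, G] is generated by all commutators. The generator-pair commutators are: [r, s] = r².
The subgroup they normally generate is {e, r, r², r³, r⁴, r⁵, r⁶, r⁷, r⁸, r⁹, r¹⁰, r¹¹, r¹², r¹³, r¹⁴, r¹⁵, r¹⁶}, of order 17.
Check: |G/G'| = 34/17 = 2 is the order of the abelianisation.

Answer: 17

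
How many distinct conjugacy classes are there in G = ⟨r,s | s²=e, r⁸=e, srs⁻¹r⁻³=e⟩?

The conjugacy classes (representative and size) are:
  [e] (size 1), [r³] (size 2), [r²] (size 2), [r⁴] (size 1), [r⁵] (size 2), [r⁴s] (size 4), [rs] (size 4).
Class equation: 1 + 2 + 2 + 1 + 2 + 4 + 4 = 16 = |G|. So G has 7 conjugacy classes.

Answer: 7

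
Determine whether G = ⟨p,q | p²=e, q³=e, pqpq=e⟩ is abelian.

p·q = pq but q·p = pq², so p·q ≠ q·p and G is not abelian.

Answer: No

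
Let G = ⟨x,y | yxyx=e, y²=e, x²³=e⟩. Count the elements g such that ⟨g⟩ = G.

⟨g⟩ = G would require ord(g) = |G| = 46, but the maximum element order in G is 23 < 46. So G is not cyclic and no single element generates it: the count is 0.

Answer: 0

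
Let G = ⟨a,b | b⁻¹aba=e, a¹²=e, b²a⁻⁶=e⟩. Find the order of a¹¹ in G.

Compute successive powers until reaching e:
  (a¹¹)¹ = a¹¹, (a¹¹)² = a¹⁰, (a¹¹)³ = a⁹, (a¹¹)⁴ = a⁸, (a¹¹)⁵ = a⁷, (a¹¹)⁶ = a⁶, (a¹¹)⁷ = a⁵, (a¹¹)⁸ = a⁴, (a¹¹)⁹ = a³, (a¹¹)¹⁰ = a², (a¹¹)¹¹ = a, (a¹¹)¹² = e.
The smallest positive k with (a¹¹)ᵏ = e is 12.

Answer: 12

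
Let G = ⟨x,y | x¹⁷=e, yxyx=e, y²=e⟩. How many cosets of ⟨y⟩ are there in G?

First find ord(y) by computing successive powers:
  y¹ = y, y² = e.
So |⟨y⟩| = ord(y) = 2. With |G| = 34, by Lagrange [G : ⟨y⟩] = 34/2 = 17.

Answer: 17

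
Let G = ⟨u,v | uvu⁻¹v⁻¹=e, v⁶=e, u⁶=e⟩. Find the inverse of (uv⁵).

The order of (uv⁵) is 6 (smallest k with (uv⁵)ᵏ = e), so (uv⁵)⁻¹ = (uv⁵)⁵ = u⁵v.
Check: (uv⁵) · (u⁵v) → (uv⁵) · u⁵ = v⁵;   (v⁵) · v = e, giving e as required.

Answer: u⁵v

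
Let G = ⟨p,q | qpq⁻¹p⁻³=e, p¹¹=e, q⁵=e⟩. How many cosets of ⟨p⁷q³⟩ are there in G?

First find ord(p⁷q³) by computing successive powers:
  (p⁷q³)¹ = p⁷q³, (p⁷q³)² = p⁹q, (p⁷q³)³ = p⁸q⁴, (p⁷q³)⁴ = p³q², (p⁷q³)⁵ = e.
So |⟨p⁷q³⟩| = ord(p⁷q³) = 5. With |G| = 55, by Lagrange [G : ⟨p⁷q³⟩] = 55/5 = 11.

Answer: 11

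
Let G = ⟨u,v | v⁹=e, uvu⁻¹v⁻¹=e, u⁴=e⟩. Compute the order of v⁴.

Compute successive powers until reaching e:
  (v⁴)¹ = v⁴, (v⁴)² = v⁸, (v⁴)³ = v³, (v⁴)⁴ = v⁷, (v⁴)⁵ = v², (v⁴)⁶ = v⁶, (v⁴)⁷ = v, (v⁴)⁸ = v⁵, (v⁴)⁹ = e.
The smallest positive k with (v⁴)ᵏ = e is 9.

Answer: 9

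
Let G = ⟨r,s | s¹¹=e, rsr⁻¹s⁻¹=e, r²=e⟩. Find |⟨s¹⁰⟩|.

|⟨s¹⁰⟩| equals the order of s¹⁰. Compute successive powers until reaching e:
  (s¹⁰)¹ = s¹⁰, (s¹⁰)² = s⁹, (s¹⁰)³ = s⁸, (s¹⁰)⁴ = s⁷, (s¹⁰)⁵ = s⁶, (s¹⁰)⁶ = s⁵, (s¹⁰)⁷ = s⁴, (s¹⁰)⁸ = s³, (s¹⁰)⁹ = s², (s¹⁰)¹⁰ = s, (s¹⁰)¹¹ = e.
The smallest positive k with (s¹⁰)ᵏ = e is 11, so |⟨s¹⁰⟩| = 11.

Answer: 11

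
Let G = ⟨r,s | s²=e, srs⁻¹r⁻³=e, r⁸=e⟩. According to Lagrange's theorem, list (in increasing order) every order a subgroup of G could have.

|G| = 16 = 2⁴. By Lagrange's theorem the order of any subgroup divides 16; the divisors of 16 are 1, 2, 4, 8, 16.

Answer: 1, 2, 4, 8, 16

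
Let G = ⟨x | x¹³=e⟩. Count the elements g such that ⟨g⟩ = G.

G is cyclic of order 13. An element generates G iff its order is 13, and a cyclic group of order 13 has exactly φ(13) = 12 such elements.

Answer: 12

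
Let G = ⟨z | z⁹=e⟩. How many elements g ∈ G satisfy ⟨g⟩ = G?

G is cyclic of order 9. An element generates G iff its order is 9, and a cyclic group of order 9 has exactly φ(9) = 6 such elements.

Answer: 6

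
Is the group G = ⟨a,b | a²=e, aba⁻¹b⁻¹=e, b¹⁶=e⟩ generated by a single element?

|G| = 32, but the maximum element order in G is 16 < 32. No single element generates all of G, so G is not cyclic.

Answer: No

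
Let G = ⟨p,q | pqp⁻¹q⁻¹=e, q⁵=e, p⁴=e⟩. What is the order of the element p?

Compute successive powers until reaching e:
  p¹ = p, p² = p², p³ = p³, p⁴ = e.
The smallest positive k with pᵏ = e is 4.

Answer: 4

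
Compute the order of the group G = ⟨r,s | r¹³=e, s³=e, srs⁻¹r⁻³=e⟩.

Enumerate words in the generators, reducing via the relations: the distinct elements are
  {e, r, s, rs, r², r³, r⁴, r⁵, r⁶, r⁷, r⁸, r⁹, s², rs², r²s, r³s, r¹², r¹¹, r¹⁰, r⁴s, r⁵s, r⁶s, r⁷s, r⁸s, r⁹s, r²s², r³s², r¹²s, r¹¹s, r¹⁰s, r⁴s², r⁵s², r⁶s², r⁷s², r⁸s², r⁹s², r¹²s², r¹¹s², r¹⁰s²}.
No further products give new elements, so |G| = 39.

Answer: 39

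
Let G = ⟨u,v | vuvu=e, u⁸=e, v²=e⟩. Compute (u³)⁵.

Compute successive powers of (u³), reducing at each step:
  (u³)²: (u³) · u³ = u⁶
  (u³)³: (u⁶) · u³ = u
  (u³)⁴: u · u³ = u⁴
  (u³)⁵: (u⁴) · u³ = u⁷

Answer: u⁷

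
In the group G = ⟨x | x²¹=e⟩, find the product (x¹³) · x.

Compute (x¹³) · x by multiplying left to right and reducing via the relations at each step:
  (x¹³) · x = x¹⁴

Answer: x¹⁴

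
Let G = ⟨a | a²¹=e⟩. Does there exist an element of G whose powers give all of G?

|G| = 21. The element a has order 21 (its powers give 21 distinct elements), so ⟨a⟩ = G and G is cyclic.

Answer: Yes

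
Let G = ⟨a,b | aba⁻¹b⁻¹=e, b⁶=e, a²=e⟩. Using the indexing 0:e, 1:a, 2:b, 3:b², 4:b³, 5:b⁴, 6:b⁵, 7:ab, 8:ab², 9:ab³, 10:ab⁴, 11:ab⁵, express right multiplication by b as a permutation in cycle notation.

(0 2 3 4 5 6)(1 7 8 9 10 11)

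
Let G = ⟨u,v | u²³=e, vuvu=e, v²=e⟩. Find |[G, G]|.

G' = [G, G] is generated by all commutators. The generator-pair commutators are: [u, v] = u².
The subgroup they normally generate is {e, u, u², u³, u⁴, u⁵, u⁶, u⁷, u⁸, u⁹, u¹⁰, u¹¹, u¹², u¹³, u¹⁴, u¹⁵, u¹⁶, u¹⁷, u¹⁸, u¹⁹, u²⁰, u²¹, u²²}, of order 23.
Check: |G/G'| = 46/23 = 2 is the order of the abelianisation.

Answer: 23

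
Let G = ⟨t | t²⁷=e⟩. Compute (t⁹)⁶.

Compute successive powers of (t⁹), reducing at each step:
  (t⁹)²: (t⁹) · t⁹ = t¹⁸
  (t⁹)³: (t¹⁸) · t⁹ = e
  (t⁹)⁴: e · t⁹ = t⁹
  (t⁹)⁵: (t⁹) · t⁹ = t¹⁸
  (t⁹)⁶: (t¹⁸) · t⁹ = e

Answer: e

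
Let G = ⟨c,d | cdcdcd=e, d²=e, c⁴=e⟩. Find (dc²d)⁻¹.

The order of (dc²d) is 2 (smallest k with (dc²d)ᵏ = e), so (dc²d)⁻¹ = (dc²d)¹ = dc²d.
Check: (dc²d) · (dc²d) → (dc²d) · d = dc²;   (dc²) · c² = d;   d · d = e, giving e as required.

Answer: dc²d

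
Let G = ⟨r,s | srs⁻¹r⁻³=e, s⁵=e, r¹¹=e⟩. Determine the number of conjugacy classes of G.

The conjugacy classes (representative and size) are:
  [e] (size 1), [r³] (size 5), [r⁶] (size 5), [r⁷s] (size 11), [r⁹s²] (size 11), [r⁷s³] (size 11), [r⁷s⁴] (size 11).
Class equation: 1 + 5 + 5 + 11 + 11 + 11 + 11 = 55 = |G|. So G has 7 conjugacy classes.

Answer: 7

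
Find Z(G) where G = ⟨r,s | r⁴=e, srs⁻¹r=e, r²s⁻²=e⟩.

An element z ∈ Z(G) iff z commutes with every generator.
For example r² is central: (r²)·r = r³ = r·(r²); (r²)·s = s⁻¹ = s·(r²).
Whereas r ∉ Z(G) since r·s = rs ≠ rs⁻¹ = s·r.
Checking each of the 8 elements this way gives Z(G) = {e, r²}, of order 2.

Answer: {e, r²}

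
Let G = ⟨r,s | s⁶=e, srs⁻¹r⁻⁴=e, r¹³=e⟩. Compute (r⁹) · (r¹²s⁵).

Compute (r⁹) · (r¹²s⁵) by multiplying left to right and reducing via the relations at each step:
  (r⁹) · r¹² = r⁸
  (r⁸) · s⁵ = r⁸s⁵

Answer: r⁸s⁵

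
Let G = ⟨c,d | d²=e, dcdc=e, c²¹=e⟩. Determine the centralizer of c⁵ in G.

⟨c⁵⟩ ⊆ C_G(c⁵) since powers of c⁵ commute with c⁵; so |C_G(c⁵)| ≥ |⟨c⁵⟩| = 21.
By orbit–stabilizer, |C_G(c⁵)| = |G| / |conj. class of c⁵| = 42 / 2 = 21.
The 21 elements commuting with c⁵ are {e, c, c², c³, c⁴, c⁵, c⁶, c⁷, c⁸, c⁹, c¹⁰, c¹¹, c¹², c¹³, c¹⁴, c¹⁵, c¹⁶, c¹⁷, c¹⁸, c¹⁹, c²⁰}.

Answer: {e, c, c², c³, c⁴, c⁵, c⁶, c⁷, c⁸, c⁹, c¹⁰, c¹¹, c¹², c¹³, c¹⁴, c¹⁵, c¹⁶, c¹⁷, c¹⁸, c¹⁹, c²⁰}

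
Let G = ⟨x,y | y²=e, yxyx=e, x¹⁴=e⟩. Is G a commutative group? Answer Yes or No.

x·y = xy but y·x = x¹³y, so x·y ≠ y·x and G is not abelian.

Answer: No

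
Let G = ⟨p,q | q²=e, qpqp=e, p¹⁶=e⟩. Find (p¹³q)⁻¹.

The order of (p¹³q) is 2 (smallest k with (p¹³q)ᵏ = e), so (p¹³q)⁻¹ = (p¹³q)¹ = p¹³q.
Check: (p¹³q) · (p¹³q) → (p¹³q) · p¹³ = q;   q · q = e, giving e as required.

Answer: p¹³q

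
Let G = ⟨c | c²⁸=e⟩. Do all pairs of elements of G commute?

G has a single generator, so G is cyclic and hence abelian.

Answer: Yes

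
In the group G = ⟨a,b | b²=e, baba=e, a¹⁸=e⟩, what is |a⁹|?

Compute successive powers until reaching e:
  (a⁹)¹ = a⁹, (a⁹)² = e.
The smallest positive k with (a⁹)ᵏ = e is 2.

Answer: 2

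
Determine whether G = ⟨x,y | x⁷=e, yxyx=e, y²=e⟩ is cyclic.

Every cyclic group is abelian. But x·y = xy while y·x = x⁶y, so x·y ≠ y·x and G is not abelian. Hence G is not cyclic.

Answer: No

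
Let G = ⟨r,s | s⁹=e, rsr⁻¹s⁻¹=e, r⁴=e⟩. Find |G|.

Enumerate words in the generators, reducing via the relations: the distinct elements are
  {e, r, s, rs, r², r³, s², s³, s⁴, s⁵, s⁶, s⁷, s⁸, rs², rs³, rs⁴, rs⁵, rs⁶, rs⁷, rs⁸, r²s, r³s, r²s², r²s³, r²s⁴, r²s⁵, r²s⁶, r²s⁷, r²s⁸, r³s², r³s³, r³s⁴, r³s⁵, r³s⁶, r³s⁷, r³s⁸}.
No further products give new elements, so |G| = 36.

Answer: 36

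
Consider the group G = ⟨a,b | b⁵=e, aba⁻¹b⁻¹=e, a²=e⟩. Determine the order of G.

Enumerate words in the generators, reducing via the relations: the distinct elements are
  {a, b, e, ab, b², b³, b⁴, ab², ab³, ab⁴}.
No further products give new elements, so |G| = 10.

Answer: 10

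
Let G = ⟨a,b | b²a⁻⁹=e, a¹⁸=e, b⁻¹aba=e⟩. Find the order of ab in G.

Compute successive powers until reaching e:
  (ab)¹ = ab, (ab)² = a⁹, (ab)³ = ab⁻¹, (ab)⁴ = e.
The smallest positive k with (ab)ᵏ = e is 4.

Answer: 4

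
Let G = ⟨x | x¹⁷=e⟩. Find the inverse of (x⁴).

The order of (x⁴) is 17 (smallest k with (x⁴)ᵏ = e), so (x⁴)⁻¹ = (x⁴)¹⁶ = x¹³.
Check: (x⁴) · (x¹³) → (x⁴) · x¹³ = e, giving e as required.

Answer: x¹³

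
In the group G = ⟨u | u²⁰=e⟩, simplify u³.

Compute successive powers of u, reducing at each step:
  u²: u · u = u²
  u³: (u²) · u = u³

Answer: u³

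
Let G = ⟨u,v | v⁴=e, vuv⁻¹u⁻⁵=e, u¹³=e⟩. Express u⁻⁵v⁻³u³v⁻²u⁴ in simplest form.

Multiply left to right, reducing at each step:
  (u⁸) · v⁻³ = u⁸v
  (u⁸v) · u³ = u¹⁰v
  (u¹⁰v) · v⁻² = u¹⁰v³
  (u¹⁰v³) · u⁴ = u³v³

Answer: u³v³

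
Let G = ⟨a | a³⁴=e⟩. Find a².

Compute successive powers of a, reducing at each step:
  a²: a · a = a²

Answer: a²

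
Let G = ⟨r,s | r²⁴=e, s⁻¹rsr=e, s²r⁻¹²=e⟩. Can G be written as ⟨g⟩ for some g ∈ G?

Every cyclic group is abelian. But r·s = rs while s·r = r¹¹s⁻¹, so r·s ≠ s·r and G is not abelian. Hence G is not cyclic.

Answer: No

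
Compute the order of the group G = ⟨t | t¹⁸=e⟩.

G is generated by a single element, so G is cyclic. The relator gives t¹⁸ = e and no smaller power is forced to be e, so the 18 powers {e, t, t², t³, t⁴, t⁵, t⁶, t⁷, t⁸, t⁹, t¹², t¹³, t¹¹, t¹⁰, t¹⁴, t¹⁵, t¹⁶, t¹⁷} are distinct. Hence |G| = 18.

Answer: 18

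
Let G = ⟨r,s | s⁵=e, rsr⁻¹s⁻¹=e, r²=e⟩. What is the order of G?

Enumerate words in the generators, reducing via the relations: the distinct elements are
  {e, r, s, rs, s², s³, s⁴, rs², rs³, rs⁴}.
No further products give new elements, so |G| = 10.

Answer: 10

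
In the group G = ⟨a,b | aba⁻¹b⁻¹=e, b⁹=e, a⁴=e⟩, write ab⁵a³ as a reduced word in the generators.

Multiply left to right, reducing at each step:
  a · b⁵ = ab⁵
  (ab⁵) · a³ = b⁵

Answer: b⁵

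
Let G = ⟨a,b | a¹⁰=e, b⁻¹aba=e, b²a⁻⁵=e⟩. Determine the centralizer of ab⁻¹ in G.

⟨ab⁻¹⟩ ⊆ C_G(ab⁻¹) since powers of ab⁻¹ commute with ab⁻¹; so |C_G(ab⁻¹)| ≥ |⟨ab⁻¹⟩| = 4.
By orbit–stabilizer, |C_G(ab⁻¹)| = |G| / |conj. class of ab⁻¹| = 20 / 5 = 4.
The 4 elements commuting with ab⁻¹ are {e, a⁵, ab, ab⁻¹}.

Answer: {e, a⁵, ab, ab⁻¹}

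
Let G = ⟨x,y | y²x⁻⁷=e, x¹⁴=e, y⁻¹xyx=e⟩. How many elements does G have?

Enumerate words in the generators, reducing via the relations: the distinct elements are
  {e, x, y, xy, x², x³, x⁴, x⁵, x⁶, x⁷, x⁸, x⁹, x²y, x³y, x¹², x¹³, x¹¹, x¹⁰, x⁴y, x⁵y, x⁶y, y⁻¹, xy⁻¹, x²y⁻¹, x³y⁻¹, x⁴y⁻¹, x⁵y⁻¹, x⁶y⁻¹}.
No further products give new elements, so |G| = 28.

Answer: 28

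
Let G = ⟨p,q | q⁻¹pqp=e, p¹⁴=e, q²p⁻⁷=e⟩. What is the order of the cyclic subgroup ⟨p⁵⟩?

|⟨p⁵⟩| equals the order of p⁵. Compute successive powers until reaching e:
  (p⁵)¹ = p⁵, (p⁵)² = p¹⁰, (p⁵)³ = p, (p⁵)⁴ = p⁶, (p⁵)⁵ = p¹¹, (p⁵)⁶ = p², (p⁵)⁷ = p⁷, (p⁵)⁸ = p¹², (p⁵)⁹ = p³, (p⁵)¹⁰ = p⁸, (p⁵)¹¹ = p¹³, (p⁵)¹² = p⁴, (p⁵)¹³ = p⁹, (p⁵)¹⁴ = e.
The smallest positive k with (p⁵)ᵏ = e is 14, so |⟨p⁵⟩| = 14.

Answer: 14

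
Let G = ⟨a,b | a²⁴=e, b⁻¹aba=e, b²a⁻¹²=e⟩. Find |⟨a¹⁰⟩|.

|⟨a¹⁰⟩| equals the order of a¹⁰. Compute successive powers until reaching e:
  (a¹⁰)¹ = a¹⁰, (a¹⁰)² = a²⁰, (a¹⁰)³ = a⁶, (a¹⁰)⁴ = a¹⁶, (a¹⁰)⁵ = a², (a¹⁰)⁶ = a¹², (a¹⁰)⁷ = a²², (a¹⁰)⁸ = a⁸, (a¹⁰)⁹ = a¹⁸, (a¹⁰)¹⁰ = a⁴, (a¹⁰)¹¹ = a¹⁴, (a¹⁰)¹² = e.
The smallest positive k with (a¹⁰)ᵏ = e is 12, so |⟨a¹⁰⟩| = 12.

Answer: 12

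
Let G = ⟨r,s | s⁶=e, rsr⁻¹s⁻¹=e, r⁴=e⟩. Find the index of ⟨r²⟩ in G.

First find ord(r²) by computing successive powers:
  (r²)¹ = r², (r²)² = e.
So |⟨r²⟩| = ord(r²) = 2. With |G| = 24, by Lagrange [G : ⟨r²⟩] = 24/2 = 12.

Answer: 12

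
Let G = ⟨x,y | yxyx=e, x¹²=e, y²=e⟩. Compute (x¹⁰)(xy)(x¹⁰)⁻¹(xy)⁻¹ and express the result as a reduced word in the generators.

[(x¹⁰), (xy)] = (x¹⁰)·(xy)·(x¹⁰)⁻¹·(xy)⁻¹.
  (x¹⁰) · (xy) = x¹¹y
  (x¹¹y) · (x²) = x⁹y
  (x⁹y) · (xy) = x⁸

Answer: x⁸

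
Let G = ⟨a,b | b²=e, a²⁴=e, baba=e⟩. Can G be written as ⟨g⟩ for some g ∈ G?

Every cyclic group is abelian. But a·b = ab while b·a = a²³b, so a·b ≠ b·a and G is not abelian. Hence G is not cyclic.

Answer: No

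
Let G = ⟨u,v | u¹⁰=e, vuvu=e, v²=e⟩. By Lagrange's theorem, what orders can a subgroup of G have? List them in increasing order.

|G| = 20 = 2² · 5. By Lagrange's theorem the order of any subgroup divides 20; the divisors of 20 are 1, 2, 4, 5, 10, 20.

Answer: 1, 2, 4, 5, 10, 20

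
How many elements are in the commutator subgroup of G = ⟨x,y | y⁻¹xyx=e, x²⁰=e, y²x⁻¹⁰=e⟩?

G' = [G, G] is generated by all commutators. The generator-pair commutators are: [x, y] = x².
The subgroup they normally generate is {e, x², x⁴, x⁶, x⁸, x¹⁰, x¹², x¹⁴, x¹⁶, x¹⁸}, of order 10.
Check: |G/G'| = 40/10 = 4 is the order of the abelianisation.

Answer: 10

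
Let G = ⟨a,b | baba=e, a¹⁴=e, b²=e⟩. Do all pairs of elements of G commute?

a·b = ab but b·a = a¹³b, so a·b ≠ b·a and G is not abelian.

Answer: No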